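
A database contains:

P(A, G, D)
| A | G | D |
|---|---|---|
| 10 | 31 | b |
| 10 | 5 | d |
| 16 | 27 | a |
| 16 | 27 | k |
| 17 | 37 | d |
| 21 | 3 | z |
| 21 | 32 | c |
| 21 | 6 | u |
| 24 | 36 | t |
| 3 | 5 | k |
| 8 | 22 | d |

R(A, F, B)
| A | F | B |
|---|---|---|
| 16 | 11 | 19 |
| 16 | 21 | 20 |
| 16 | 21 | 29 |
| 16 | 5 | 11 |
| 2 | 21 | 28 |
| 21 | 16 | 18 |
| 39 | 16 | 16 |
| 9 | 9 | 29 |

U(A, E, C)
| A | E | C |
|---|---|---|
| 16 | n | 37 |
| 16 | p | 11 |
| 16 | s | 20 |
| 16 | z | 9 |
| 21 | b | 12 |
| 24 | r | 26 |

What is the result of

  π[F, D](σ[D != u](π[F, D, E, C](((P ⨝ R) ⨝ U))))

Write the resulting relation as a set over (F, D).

P ⋈ R (natural join on A): {(16, 27, a, 11, 19), (16, 27, a, 21, 20), (16, 27, a, 21, 29), (16, 27, a, 5, 11), (16, 27, k, 11, 19), (16, 27, k, 21, 20), (16, 27, k, 21, 29), (16, 27, k, 5, 11), (21, 3, z, 16, 18), (21, 32, c, 16, 18), (21, 6, u, 16, 18)}
(P ⨝ R) ⋈ U (natural join on A): {(16, 27, a, 11, 19, n, 37), (16, 27, a, 11, 19, p, 11), (16, 27, a, 11, 19, s, 20), (16, 27, a, 11, 19, z, 9), (16, 27, a, 21, 20, n, 37), (16, 27, a, 21, 20, p, 11), (16, 27, a, 21, 20, s, 20), (16, 27, a, 21, 20, z, 9), (16, 27, a, 21, 29, n, 37), (16, 27, a, 21, 29, p, 11), (16, 27, a, 21, 29, s, 20), (16, 27, a, 21, 29, z, 9), (16, 27, a, 5, 11, n, 37), (16, 27, a, 5, 11, p, 11), (16, 27, a, 5, 11, s, 20), (16, 27, a, 5, 11, z, 9), (16, 27, k, 11, 19, n, 37), (16, 27, k, 11, 19, p, 11), (16, 27, k, 11, 19, s, 20), (16, 27, k, 11, 19, z, 9), (16, 27, k, 21, 20, n, 37), (16, 27, k, 21, 20, p, 11), (16, 27, k, 21, 20, s, 20), (16, 27, k, 21, 20, z, 9), (16, 27, k, 21, 29, n, 37), (16, 27, k, 21, 29, p, 11), (16, 27, k, 21, 29, s, 20), (16, 27, k, 21, 29, z, 9), (16, 27, k, 5, 11, n, 37), (16, 27, k, 5, 11, p, 11), (16, 27, k, 5, 11, s, 20), (16, 27, k, 5, 11, z, 9), (21, 3, z, 16, 18, b, 12), (21, 32, c, 16, 18, b, 12), (21, 6, u, 16, 18, b, 12)}
Keep only column(s) F, D, E, C (8 duplicate(s) eliminated): {(11, a, n, 37), (11, a, p, 11), (11, a, s, 20), (11, a, z, 9), (11, k, n, 37), (11, k, p, 11), (11, k, s, 20), (11, k, z, 9), (16, c, b, 12), (16, u, b, 12), (16, z, b, 12), (21, a, n, 37), (21, a, p, 11), (21, a, s, 20), (21, a, z, 9), (21, k, n, 37), (21, k, p, 11), (21, k, s, 20), (21, k, z, 9), (5, a, n, 37), (5, a, p, 11), (5, a, s, 20), (5, a, z, 9), (5, k, n, 37), (5, k, p, 11), (5, k, s, 20), (5, k, z, 9)}
Filtering on D != u leaves {(11, a, n, 37), (11, a, p, 11), (11, a, s, 20), (11, a, z, 9), (11, k, n, 37), (11, k, p, 11), (11, k, s, 20), (11, k, z, 9), (16, c, b, 12), (16, z, b, 12), (21, a, n, 37), (21, a, p, 11), (21, a, s, 20), (21, a, z, 9), (21, k, n, 37), (21, k, p, 11), (21, k, s, 20), (21, k, z, 9), (5, a, n, 37), (5, a, p, 11), (5, a, s, 20), (5, a, z, 9), (5, k, n, 37), (5, k, p, 11), (5, k, s, 20), (5, k, z, 9)}.
Keep only column(s) F, D (18 duplicate(s) eliminated): {(11, a), (11, k), (16, c), (16, z), (21, a), (21, k), (5, a), (5, k)}

{(11, a), (11, k), (16, c), (16, z), (21, a), (21, k), (5, a), (5, k)}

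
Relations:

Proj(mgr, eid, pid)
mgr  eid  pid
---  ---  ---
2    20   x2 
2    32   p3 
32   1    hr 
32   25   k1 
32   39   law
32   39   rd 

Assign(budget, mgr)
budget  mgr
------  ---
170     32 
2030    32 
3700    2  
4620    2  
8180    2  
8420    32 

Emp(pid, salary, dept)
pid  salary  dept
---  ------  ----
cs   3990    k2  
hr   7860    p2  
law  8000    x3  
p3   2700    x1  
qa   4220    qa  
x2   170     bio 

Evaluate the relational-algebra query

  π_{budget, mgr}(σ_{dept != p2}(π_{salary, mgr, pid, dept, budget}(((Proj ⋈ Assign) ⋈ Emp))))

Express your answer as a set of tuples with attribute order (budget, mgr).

Proj ⋈ Assign (natural join on mgr): {(2, 20, x2, 3700), (2, 20, x2, 4620), (2, 20, x2, 8180), (2, 32, p3, 3700), (2, 32, p3, 4620), (2, 32, p3, 8180), (32, 1, hr, 170), (32, 1, hr, 2030), (32, 1, hr, 8420), (32, 25, k1, 170), (32, 25, k1, 2030), (32, 25, k1, 8420), (32, 39, law, 170), (32, 39, law, 2030), (32, 39, law, 8420), (32, 39, rd, 170), (32, 39, rd, 2030), (32, 39, rd, 8420)}
(Proj ⋈ Assign) ⋈ Emp (natural join on pid): {(2, 20, x2, 3700, 170, bio), (2, 20, x2, 4620, 170, bio), (2, 20, x2, 8180, 170, bio), (2, 32, p3, 3700, 2700, x1), (2, 32, p3, 4620, 2700, x1), (2, 32, p3, 8180, 2700, x1), (32, 1, hr, 170, 7860, p2), (32, 1, hr, 2030, 7860, p2), (32, 1, hr, 8420, 7860, p2), (32, 39, law, 170, 8000, x3), (32, 39, law, 2030, 8000, x3), (32, 39, law, 8420, 8000, x3)}
π_{salary, mgr, pid, dept, budget} gives {(170, 2, x2, bio, 3700), (170, 2, x2, bio, 4620), (170, 2, x2, bio, 8180), (2700, 2, p3, x1, 3700), (2700, 2, p3, x1, 4620), (2700, 2, p3, x1, 8180), (7860, 32, hr, p2, 170), (7860, 32, hr, p2, 2030), (7860, 32, hr, p2, 8420), (8000, 32, law, x3, 170), (8000, 32, law, x3, 2030), (8000, 32, law, x3, 8420)}.
Apply σ_{dept != p2}; surviving tuples: {(170, 2, x2, bio, 3700), (170, 2, x2, bio, 4620), (170, 2, x2, bio, 8180), (2700, 2, p3, x1, 3700), (2700, 2, p3, x1, 4620), (2700, 2, p3, x1, 8180), (8000, 32, law, x3, 170), (8000, 32, law, x3, 2030), (8000, 32, law, x3, 8420)}
π_{budget, mgr} gives {(170, 32), (2030, 32), (3700, 2), (4620, 2), (8180, 2), (8420, 32)} (3 duplicate(s) eliminated).

{(170, 32), (2030, 32), (3700, 2), (4620, 2), (8180, 2), (8420, 32)}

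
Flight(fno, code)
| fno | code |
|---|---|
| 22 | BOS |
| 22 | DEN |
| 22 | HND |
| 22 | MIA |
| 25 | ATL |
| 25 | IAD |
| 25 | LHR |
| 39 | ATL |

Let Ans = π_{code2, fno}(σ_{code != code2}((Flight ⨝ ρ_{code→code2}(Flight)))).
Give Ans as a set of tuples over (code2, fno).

ρ[code→code2]: schema becomes (fno, code2); tuples unchanged.
Joining Flight and ρ_{code→code2}(Flight) on fno yields {(22, BOS, BOS), (22, BOS, DEN), (22, BOS, HND), (22, BOS, MIA), (22, DEN, BOS), (22, DEN, DEN), (22, DEN, HND), (22, DEN, MIA), (22, HND, BOS), (22, HND, DEN), (22, HND, HND), (22, HND, MIA), (22, MIA, BOS), (22, MIA, DEN), (22, MIA, HND), (22, MIA, MIA), (25, ATL, ATL), (25, ATL, IAD), (25, ATL, LHR), (25, IAD, ATL), (25, IAD, IAD), (25, IAD, LHR), (25, LHR, ATL), (25, LHR, IAD), (25, LHR, LHR), (39, ATL, ATL)}.
σ[code != code2]: keep tuples satisfying code != code2 → {(22, BOS, DEN), (22, BOS, HND), (22, BOS, MIA), (22, DEN, BOS), (22, DEN, HND), (22, DEN, MIA), (22, HND, BOS), (22, HND, DEN), (22, HND, MIA), (22, MIA, BOS), (22, MIA, DEN), (22, MIA, HND), (25, ATL, IAD), (25, ATL, LHR), (25, IAD, ATL), (25, IAD, LHR), (25, LHR, ATL), (25, LHR, IAD)}
Projecting to code2, fno (11 duplicate(s) eliminated): {(ATL, 25), (BOS, 22), (DEN, 22), (HND, 22), (IAD, 25), (LHR, 25), (MIA, 22)}

{(ATL, 25), (BOS, 22), (DEN, 22), (HND, 22), (IAD, 25), (LHR, 25), (MIA, 22)}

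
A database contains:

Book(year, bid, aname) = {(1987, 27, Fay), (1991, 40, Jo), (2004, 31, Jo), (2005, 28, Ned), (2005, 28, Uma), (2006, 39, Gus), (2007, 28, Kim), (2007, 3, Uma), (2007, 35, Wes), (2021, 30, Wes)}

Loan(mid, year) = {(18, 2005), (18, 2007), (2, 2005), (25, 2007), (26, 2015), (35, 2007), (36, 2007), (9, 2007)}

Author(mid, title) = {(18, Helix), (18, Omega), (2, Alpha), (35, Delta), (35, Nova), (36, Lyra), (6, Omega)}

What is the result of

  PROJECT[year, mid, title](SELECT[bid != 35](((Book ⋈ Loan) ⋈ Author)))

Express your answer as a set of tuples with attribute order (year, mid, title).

Joining Book and Loan on year yields {(2005, 28, Ned, 18), (2005, 28, Ned, 2), (2005, 28, Uma, 18), (2005, 28, Uma, 2), (2007, 28, Kim, 18), (2007, 28, Kim, 25), (2007, 28, Kim, 35), (2007, 28, Kim, 36), (2007, 28, Kim, 9), (2007, 3, Uma, 18), (2007, 3, Uma, 25), (2007, 3, Uma, 35), (2007, 3, Uma, 36), (2007, 3, Uma, 9), (2007, 35, Wes, 18), (2007, 35, Wes, 25), (2007, 35, Wes, 35), (2007, 35, Wes, 36), (2007, 35, Wes, 9)}.
Joining (Book ⋈ Loan) and Author on mid yields {(2005, 28, Ned, 18, Helix), (2005, 28, Ned, 18, Omega), (2005, 28, Ned, 2, Alpha), (2005, 28, Uma, 18, Helix), (2005, 28, Uma, 18, Omega), (2005, 28, Uma, 2, Alpha), (2007, 28, Kim, 18, Helix), (2007, 28, Kim, 18, Omega), (2007, 28, Kim, 35, Delta), (2007, 28, Kim, 35, Nova), (2007, 28, Kim, 36, Lyra), (2007, 3, Uma, 18, Helix), (2007, 3, Uma, 18, Omega), (2007, 3, Uma, 35, Delta), (2007, 3, Uma, 35, Nova), (2007, 3, Uma, 36, Lyra), (2007, 35, Wes, 18, Helix), (2007, 35, Wes, 18, Omega), (2007, 35, Wes, 35, Delta), (2007, 35, Wes, 35, Nova), (2007, 35, Wes, 36, Lyra)}.
Selection bid != 35: {(2005, 28, Ned, 18, Helix), (2005, 28, Ned, 18, Omega), (2005, 28, Ned, 2, Alpha), (2005, 28, Uma, 18, Helix), (2005, 28, Uma, 18, Omega), (2005, 28, Uma, 2, Alpha), (2007, 28, Kim, 18, Helix), (2007, 28, Kim, 18, Omega), (2007, 28, Kim, 35, Delta), (2007, 28, Kim, 35, Nova), (2007, 28, Kim, 36, Lyra), (2007, 3, Uma, 18, Helix), (2007, 3, Uma, 18, Omega), (2007, 3, Uma, 35, Delta), (2007, 3, Uma, 35, Nova), (2007, 3, Uma, 36, Lyra)}
π_{year, mid, title} gives {(2005, 18, Helix), (2005, 18, Omega), (2005, 2, Alpha), (2007, 18, Helix), (2007, 18, Omega), (2007, 35, Delta), (2007, 35, Nova), (2007, 36, Lyra)} (8 duplicate(s) eliminated).

{(2005, 18, Helix), (2005, 18, Omega), (2005, 2, Alpha), (2007, 18, Helix), (2007, 18, Omega), (2007, 35, Delta), (2007, 35, Nova), (2007, 36, Lyra)}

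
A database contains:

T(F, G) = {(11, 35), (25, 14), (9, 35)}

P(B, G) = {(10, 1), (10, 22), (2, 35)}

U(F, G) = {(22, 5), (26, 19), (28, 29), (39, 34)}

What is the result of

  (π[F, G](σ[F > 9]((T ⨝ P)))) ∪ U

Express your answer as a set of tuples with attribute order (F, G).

{(11, 35), (22, 5), (26, 19), (28, 29), (39, 34)}

Joining T and P on G yields {(11, 35, 2), (9, 35, 2)}.
Selection F > 9: {(11, 35, 2)}
π[F, G]: project onto (F, G) → {(11, 35)}
Set union of the two operands is {(11, 35), (22, 5), (26, 19), (28, 29), (39, 34)}.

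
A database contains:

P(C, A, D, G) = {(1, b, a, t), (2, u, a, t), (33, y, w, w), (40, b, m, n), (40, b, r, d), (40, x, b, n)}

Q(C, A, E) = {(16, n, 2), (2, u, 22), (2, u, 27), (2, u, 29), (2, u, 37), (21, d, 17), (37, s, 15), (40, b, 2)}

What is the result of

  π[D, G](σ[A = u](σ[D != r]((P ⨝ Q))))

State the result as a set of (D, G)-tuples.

{(a, t)}

P ⋈ Q (natural join on C, A): {(2, u, a, t, 22), (2, u, a, t, 27), (2, u, a, t, 29), (2, u, a, t, 37), (40, b, m, n, 2), (40, b, r, d, 2)}
σ[D != r]: keep tuples satisfying D != r → {(2, u, a, t, 22), (2, u, a, t, 27), (2, u, a, t, 29), (2, u, a, t, 37), (40, b, m, n, 2)}
σ[A = u]: keep tuples satisfying A = u → {(2, u, a, t, 22), (2, u, a, t, 27), (2, u, a, t, 29), (2, u, a, t, 37)}
π_{D, G} gives {(a, t)} (3 duplicate(s) eliminated).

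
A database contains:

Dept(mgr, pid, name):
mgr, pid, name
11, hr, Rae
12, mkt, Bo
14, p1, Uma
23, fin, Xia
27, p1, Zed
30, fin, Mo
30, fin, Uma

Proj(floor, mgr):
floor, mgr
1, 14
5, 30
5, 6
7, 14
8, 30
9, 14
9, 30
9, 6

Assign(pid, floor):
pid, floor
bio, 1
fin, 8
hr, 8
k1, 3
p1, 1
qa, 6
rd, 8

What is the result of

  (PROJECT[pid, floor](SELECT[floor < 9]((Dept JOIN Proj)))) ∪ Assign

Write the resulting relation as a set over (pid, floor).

{(bio, 1), (fin, 5), (fin, 8), (hr, 8), (k1, 3), (p1, 1), (p1, 7), (qa, 6), (rd, 8)}

Dept ⋈ Proj (natural join on mgr): {(14, p1, Uma, 1), (14, p1, Uma, 7), (14, p1, Uma, 9), (30, fin, Mo, 5), (30, fin, Mo, 8), (30, fin, Mo, 9), (30, fin, Uma, 5), (30, fin, Uma, 8), (30, fin, Uma, 9)}
Filtering on floor < 9 leaves {(14, p1, Uma, 1), (14, p1, Uma, 7), (30, fin, Mo, 5), (30, fin, Mo, 8), (30, fin, Uma, 5), (30, fin, Uma, 8)}.
π[pid, floor]: project onto (pid, floor) (2 duplicate(s) eliminated) → {(fin, 5), (fin, 8), (p1, 1), (p1, 7)}
Union: {(fin, 5), (fin, 8), (p1, 1), (p1, 7)} with {(bio, 1), (fin, 8), (hr, 8), (k1, 3), (p1, 1), (qa, 6), (rd, 8)} → {(bio, 1), (fin, 5), (fin, 8), (hr, 8), (k1, 3), (p1, 1), (p1, 7), (qa, 6), (rd, 8)}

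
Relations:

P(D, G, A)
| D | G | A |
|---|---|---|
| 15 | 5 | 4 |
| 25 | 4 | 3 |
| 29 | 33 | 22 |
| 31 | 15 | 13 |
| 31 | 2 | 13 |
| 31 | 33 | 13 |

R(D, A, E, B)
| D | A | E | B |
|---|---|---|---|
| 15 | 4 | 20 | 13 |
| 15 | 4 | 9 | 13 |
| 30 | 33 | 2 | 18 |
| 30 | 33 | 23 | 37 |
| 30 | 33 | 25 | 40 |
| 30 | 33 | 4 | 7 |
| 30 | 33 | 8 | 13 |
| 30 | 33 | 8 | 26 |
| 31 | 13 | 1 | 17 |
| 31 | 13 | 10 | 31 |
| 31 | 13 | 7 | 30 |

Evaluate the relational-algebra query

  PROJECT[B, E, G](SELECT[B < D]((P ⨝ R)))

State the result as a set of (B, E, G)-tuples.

{(13, 20, 5), (13, 9, 5), (17, 1, 15), (17, 1, 2), (17, 1, 33), (30, 7, 15), (30, 7, 2), (30, 7, 33)}

P ⋈ R (natural join on D, A): {(15, 5, 4, 20, 13), (15, 5, 4, 9, 13), (31, 15, 13, 1, 17), (31, 15, 13, 10, 31), (31, 15, 13, 7, 30), (31, 2, 13, 1, 17), (31, 2, 13, 10, 31), (31, 2, 13, 7, 30), (31, 33, 13, 1, 17), (31, 33, 13, 10, 31), (31, 33, 13, 7, 30)}
σ[B < D]: keep tuples satisfying B < D → {(15, 5, 4, 20, 13), (15, 5, 4, 9, 13), (31, 15, 13, 1, 17), (31, 15, 13, 7, 30), (31, 2, 13, 1, 17), (31, 2, 13, 7, 30), (31, 33, 13, 1, 17), (31, 33, 13, 7, 30)}
π_{B, E, G} gives {(13, 20, 5), (13, 9, 5), (17, 1, 15), (17, 1, 2), (17, 1, 33), (30, 7, 15), (30, 7, 2), (30, 7, 33)}.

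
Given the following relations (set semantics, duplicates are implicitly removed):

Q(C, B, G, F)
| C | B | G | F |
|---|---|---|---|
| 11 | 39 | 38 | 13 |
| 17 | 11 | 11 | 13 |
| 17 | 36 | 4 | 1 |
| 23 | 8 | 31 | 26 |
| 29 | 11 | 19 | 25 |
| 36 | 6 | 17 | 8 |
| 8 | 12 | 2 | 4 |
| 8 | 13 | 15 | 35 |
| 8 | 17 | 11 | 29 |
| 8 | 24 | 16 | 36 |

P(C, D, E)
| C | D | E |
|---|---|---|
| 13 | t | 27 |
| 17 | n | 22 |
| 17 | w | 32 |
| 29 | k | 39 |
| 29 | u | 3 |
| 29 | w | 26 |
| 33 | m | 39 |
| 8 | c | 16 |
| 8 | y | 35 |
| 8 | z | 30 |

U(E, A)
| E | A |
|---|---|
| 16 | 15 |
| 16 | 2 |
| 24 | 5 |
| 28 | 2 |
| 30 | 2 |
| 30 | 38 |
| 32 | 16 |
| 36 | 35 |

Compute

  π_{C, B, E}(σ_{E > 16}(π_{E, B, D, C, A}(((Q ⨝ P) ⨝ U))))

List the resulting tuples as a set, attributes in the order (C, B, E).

{(17, 11, 32), (17, 36, 32), (8, 12, 30), (8, 13, 30), (8, 17, 30), (8, 24, 30)}

Joining Q and P on C yields {(17, 11, 11, 13, n, 22), (17, 11, 11, 13, w, 32), (17, 36, 4, 1, n, 22), (17, 36, 4, 1, w, 32), (29, 11, 19, 25, k, 39), (29, 11, 19, 25, u, 3), (29, 11, 19, 25, w, 26), (8, 12, 2, 4, c, 16), (8, 12, 2, 4, y, 35), (8, 12, 2, 4, z, 30), (8, 13, 15, 35, c, 16), (8, 13, 15, 35, y, 35), (8, 13, 15, 35, z, 30), (8, 17, 11, 29, c, 16), (8, 17, 11, 29, y, 35), (8, 17, 11, 29, z, 30), (8, 24, 16, 36, c, 16), (8, 24, 16, 36, y, 35), (8, 24, 16, 36, z, 30)}.
Joining (Q ⨝ P) and U on E yields {(17, 11, 11, 13, w, 32, 16), (17, 36, 4, 1, w, 32, 16), (8, 12, 2, 4, c, 16, 15), (8, 12, 2, 4, c, 16, 2), (8, 12, 2, 4, z, 30, 2), (8, 12, 2, 4, z, 30, 38), (8, 13, 15, 35, c, 16, 15), (8, 13, 15, 35, c, 16, 2), (8, 13, 15, 35, z, 30, 2), (8, 13, 15, 35, z, 30, 38), (8, 17, 11, 29, c, 16, 15), (8, 17, 11, 29, c, 16, 2), (8, 17, 11, 29, z, 30, 2), (8, 17, 11, 29, z, 30, 38), (8, 24, 16, 36, c, 16, 15), (8, 24, 16, 36, c, 16, 2), (8, 24, 16, 36, z, 30, 2), (8, 24, 16, 36, z, 30, 38)}.
π[E, B, D, C, A]: project onto (E, B, D, C, A) → {(16, 12, c, 8, 15), (16, 12, c, 8, 2), (16, 13, c, 8, 15), (16, 13, c, 8, 2), (16, 17, c, 8, 15), (16, 17, c, 8, 2), (16, 24, c, 8, 15), (16, 24, c, 8, 2), (30, 12, z, 8, 2), (30, 12, z, 8, 38), (30, 13, z, 8, 2), (30, 13, z, 8, 38), (30, 17, z, 8, 2), (30, 17, z, 8, 38), (30, 24, z, 8, 2), (30, 24, z, 8, 38), (32, 11, w, 17, 16), (32, 36, w, 17, 16)}
Apply σ_{E > 16}; surviving tuples: {(30, 12, z, 8, 2), (30, 12, z, 8, 38), (30, 13, z, 8, 2), (30, 13, z, 8, 38), (30, 17, z, 8, 2), (30, 17, z, 8, 38), (30, 24, z, 8, 2), (30, 24, z, 8, 38), (32, 11, w, 17, 16), (32, 36, w, 17, 16)}
π[C, B, E]: project onto (C, B, E) (4 duplicate(s) eliminated) → {(17, 11, 32), (17, 36, 32), (8, 12, 30), (8, 13, 30), (8, 17, 30), (8, 24, 30)}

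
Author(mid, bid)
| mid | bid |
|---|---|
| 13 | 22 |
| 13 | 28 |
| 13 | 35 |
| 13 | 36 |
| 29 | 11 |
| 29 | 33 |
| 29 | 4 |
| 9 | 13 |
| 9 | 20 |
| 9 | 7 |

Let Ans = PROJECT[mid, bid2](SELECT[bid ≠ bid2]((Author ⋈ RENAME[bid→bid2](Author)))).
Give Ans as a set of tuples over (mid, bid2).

{(13, 22), (13, 28), (13, 35), (13, 36), (29, 11), (29, 33), (29, 4), (9, 13), (9, 20), (9, 7)}

ρ[bid→bid2]: schema becomes (mid, bid2); tuples unchanged.
Author ⋈ RENAME[bid→bid2](Author) (natural join on mid): {(13, 22, 22), (13, 22, 28), (13, 22, 35), (13, 22, 36), (13, 28, 22), (13, 28, 28), (13, 28, 35), (13, 28, 36), (13, 35, 22), (13, 35, 28), (13, 35, 35), (13, 35, 36), (13, 36, 22), (13, 36, 28), (13, 36, 35), (13, 36, 36), (29, 11, 11), (29, 11, 33), (29, 11, 4), (29, 33, 11), (29, 33, 33), (29, 33, 4), (29, 4, 11), (29, 4, 33), (29, 4, 4), (9, 13, 13), (9, 13, 20), (9, 13, 7), (9, 20, 13), (9, 20, 20), (9, 20, 7), (9, 7, 13), (9, 7, 20), (9, 7, 7)}
σ[bid ≠ bid2]: keep tuples satisfying bid ≠ bid2 → {(13, 22, 28), (13, 22, 35), (13, 22, 36), (13, 28, 22), (13, 28, 35), (13, 28, 36), (13, 35, 22), (13, 35, 28), (13, 35, 36), (13, 36, 22), (13, 36, 28), (13, 36, 35), (29, 11, 33), (29, 11, 4), (29, 33, 11), (29, 33, 4), (29, 4, 11), (29, 4, 33), (9, 13, 20), (9, 13, 7), (9, 20, 13), (9, 20, 7), (9, 7, 13), (9, 7, 20)}
π_{mid, bid2} gives {(13, 22), (13, 28), (13, 35), (13, 36), (29, 11), (29, 33), (29, 4), (9, 13), (9, 20), (9, 7)} (14 duplicate(s) eliminated).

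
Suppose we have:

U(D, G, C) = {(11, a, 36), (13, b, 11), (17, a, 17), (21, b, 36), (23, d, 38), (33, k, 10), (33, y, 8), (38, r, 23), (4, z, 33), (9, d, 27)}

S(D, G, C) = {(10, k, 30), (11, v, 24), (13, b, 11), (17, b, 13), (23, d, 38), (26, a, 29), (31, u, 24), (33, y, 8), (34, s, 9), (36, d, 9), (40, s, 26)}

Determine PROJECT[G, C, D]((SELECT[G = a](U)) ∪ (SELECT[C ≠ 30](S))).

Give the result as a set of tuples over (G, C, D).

{(a, 17, 17), (a, 29, 26), (a, 36, 11), (b, 11, 13), (b, 13, 17), (d, 38, 23), (d, 9, 36), (s, 26, 40), (s, 9, 34), (u, 24, 31), (v, 24, 11), (y, 8, 33)}

Selection G = a: {(11, a, 36), (17, a, 17)}
Selection C ≠ 30: {(11, v, 24), (13, b, 11), (17, b, 13), (23, d, 38), (26, a, 29), (31, u, 24), (33, y, 8), (34, s, 9), (36, d, 9), (40, s, 26)}
Union: {(11, a, 36), (17, a, 17)} with {(11, v, 24), (13, b, 11), (17, b, 13), (23, d, 38), (26, a, 29), (31, u, 24), (33, y, 8), (34, s, 9), (36, d, 9), (40, s, 26)} → {(11, a, 36), (11, v, 24), (13, b, 11), (17, a, 17), (17, b, 13), (23, d, 38), (26, a, 29), (31, u, 24), (33, y, 8), (34, s, 9), (36, d, 9), (40, s, 26)}
π[G, C, D]: project onto (G, C, D) → {(a, 17, 17), (a, 29, 26), (a, 36, 11), (b, 11, 13), (b, 13, 17), (d, 38, 23), (d, 9, 36), (s, 26, 40), (s, 9, 34), (u, 24, 31), (v, 24, 11), (y, 8, 33)}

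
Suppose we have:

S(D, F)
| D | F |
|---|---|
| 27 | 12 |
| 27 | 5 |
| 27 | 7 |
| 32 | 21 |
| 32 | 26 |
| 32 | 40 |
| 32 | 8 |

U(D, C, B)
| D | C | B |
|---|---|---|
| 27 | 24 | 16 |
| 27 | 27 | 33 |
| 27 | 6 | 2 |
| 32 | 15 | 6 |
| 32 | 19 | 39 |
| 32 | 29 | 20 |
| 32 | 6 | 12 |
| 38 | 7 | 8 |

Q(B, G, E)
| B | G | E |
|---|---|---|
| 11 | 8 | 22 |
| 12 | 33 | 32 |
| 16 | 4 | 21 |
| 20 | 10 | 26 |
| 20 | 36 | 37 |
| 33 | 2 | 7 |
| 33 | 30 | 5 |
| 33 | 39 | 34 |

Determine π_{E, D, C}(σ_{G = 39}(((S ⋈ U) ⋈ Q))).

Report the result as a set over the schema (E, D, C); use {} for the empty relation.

{(34, 27, 27)}

Natural join on D: {(27, 12, 24, 16), (27, 12, 27, 33), (27, 12, 6, 2), (27, 5, 24, 16), (27, 5, 27, 33), (27, 5, 6, 2), (27, 7, 24, 16), (27, 7, 27, 33), (27, 7, 6, 2), (32, 21, 15, 6), (32, 21, 19, 39), (32, 21, 29, 20), (32, 21, 6, 12), (32, 26, 15, 6), (32, 26, 19, 39), (32, 26, 29, 20), (32, 26, 6, 12), (32, 40, 15, 6), (32, 40, 19, 39), (32, 40, 29, 20), (32, 40, 6, 12), (32, 8, 15, 6), (32, 8, 19, 39), (32, 8, 29, 20), (32, 8, 6, 12)}
Natural join on B: {(27, 12, 24, 16, 4, 21), (27, 12, 27, 33, 2, 7), (27, 12, 27, 33, 30, 5), (27, 12, 27, 33, 39, 34), (27, 5, 24, 16, 4, 21), (27, 5, 27, 33, 2, 7), (27, 5, 27, 33, 30, 5), (27, 5, 27, 33, 39, 34), (27, 7, 24, 16, 4, 21), (27, 7, 27, 33, 2, 7), (27, 7, 27, 33, 30, 5), (27, 7, 27, 33, 39, 34), (32, 21, 29, 20, 10, 26), (32, 21, 29, 20, 36, 37), (32, 21, 6, 12, 33, 32), (32, 26, 29, 20, 10, 26), (32, 26, 29, 20, 36, 37), (32, 26, 6, 12, 33, 32), (32, 40, 29, 20, 10, 26), (32, 40, 29, 20, 36, 37), (32, 40, 6, 12, 33, 32), (32, 8, 29, 20, 10, 26), (32, 8, 29, 20, 36, 37), (32, 8, 6, 12, 33, 32)}
Selection G = 39: {(27, 12, 27, 33, 39, 34), (27, 5, 27, 33, 39, 34), (27, 7, 27, 33, 39, 34)}
π[E, D, C]: project onto (E, D, C) (2 duplicate(s) eliminated) → {(34, 27, 27)}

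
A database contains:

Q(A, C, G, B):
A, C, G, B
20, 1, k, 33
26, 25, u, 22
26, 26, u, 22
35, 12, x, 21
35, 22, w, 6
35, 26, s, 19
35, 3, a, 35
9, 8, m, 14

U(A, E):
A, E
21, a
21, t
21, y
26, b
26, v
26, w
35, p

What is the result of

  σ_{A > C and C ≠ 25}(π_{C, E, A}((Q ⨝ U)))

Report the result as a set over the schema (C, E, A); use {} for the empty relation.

Joining Q and U on A yields {(26, 25, u, 22, b), (26, 25, u, 22, v), (26, 25, u, 22, w), (26, 26, u, 22, b), (26, 26, u, 22, v), (26, 26, u, 22, w), (35, 12, x, 21, p), (35, 22, w, 6, p), (35, 26, s, 19, p), (35, 3, a, 35, p)}.
π_{C, E, A} gives {(12, p, 35), (22, p, 35), (25, b, 26), (25, v, 26), (25, w, 26), (26, b, 26), (26, p, 35), (26, v, 26), (26, w, 26), (3, p, 35)}.
Apply σ_{A > C and C ≠ 25}; surviving tuples: {(12, p, 35), (22, p, 35), (26, p, 35), (3, p, 35)}

{(12, p, 35), (22, p, 35), (26, p, 35), (3, p, 35)}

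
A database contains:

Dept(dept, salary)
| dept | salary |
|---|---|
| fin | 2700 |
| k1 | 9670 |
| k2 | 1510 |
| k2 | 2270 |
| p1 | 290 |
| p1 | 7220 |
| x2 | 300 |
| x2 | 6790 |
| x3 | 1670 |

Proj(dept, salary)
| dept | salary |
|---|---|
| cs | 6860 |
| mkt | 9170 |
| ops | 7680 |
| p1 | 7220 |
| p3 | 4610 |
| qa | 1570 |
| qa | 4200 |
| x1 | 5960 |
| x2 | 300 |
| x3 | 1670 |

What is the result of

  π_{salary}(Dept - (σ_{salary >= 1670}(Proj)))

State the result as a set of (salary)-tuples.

Filtering on salary >= 1670 leaves {(cs, 6860), (mkt, 9170), (ops, 7680), (p1, 7220), (p3, 4610), (qa, 4200), (x1, 5960), (x3, 1670)}.
Difference: {(fin, 2700), (k1, 9670), (k2, 1510), (k2, 2270), (p1, 290), (p1, 7220), (x2, 300), (x2, 6790), (x3, 1670)} with {(cs, 6860), (mkt, 9170), (ops, 7680), (p1, 7220), (p3, 4610), (qa, 4200), (x1, 5960), (x3, 1670)} → {(fin, 2700), (k1, 9670), (k2, 1510), (k2, 2270), (p1, 290), (x2, 300), (x2, 6790)}
π_{salary} gives {1510, 2270, 2700, 290, 300, 6790, 9670}.

{1510, 2270, 2700, 290, 300, 6790, 9670}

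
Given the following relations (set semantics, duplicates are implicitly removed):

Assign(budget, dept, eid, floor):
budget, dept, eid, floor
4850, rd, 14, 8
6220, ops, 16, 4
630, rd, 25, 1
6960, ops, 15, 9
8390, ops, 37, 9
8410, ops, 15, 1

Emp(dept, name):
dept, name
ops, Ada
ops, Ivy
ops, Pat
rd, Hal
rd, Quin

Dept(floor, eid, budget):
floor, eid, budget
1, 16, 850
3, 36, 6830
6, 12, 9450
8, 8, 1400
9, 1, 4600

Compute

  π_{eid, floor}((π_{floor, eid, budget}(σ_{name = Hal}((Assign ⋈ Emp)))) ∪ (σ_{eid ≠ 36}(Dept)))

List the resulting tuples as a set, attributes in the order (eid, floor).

Joining Assign and Emp on dept yields {(4850, rd, 14, 8, Hal), (4850, rd, 14, 8, Quin), (6220, ops, 16, 4, Ada), (6220, ops, 16, 4, Ivy), (6220, ops, 16, 4, Pat), (630, rd, 25, 1, Hal), (630, rd, 25, 1, Quin), (6960, ops, 15, 9, Ada), (6960, ops, 15, 9, Ivy), (6960, ops, 15, 9, Pat), (8390, ops, 37, 9, Ada), (8390, ops, 37, 9, Ivy), (8390, ops, 37, 9, Pat), (8410, ops, 15, 1, Ada), (8410, ops, 15, 1, Ivy), (8410, ops, 15, 1, Pat)}.
Selection name = Hal: {(4850, rd, 14, 8, Hal), (630, rd, 25, 1, Hal)}
π_{floor, eid, budget} gives {(1, 25, 630), (8, 14, 4850)}.
Selection eid ≠ 36: {(1, 16, 850), (6, 12, 9450), (8, 8, 1400), (9, 1, 4600)}
Set union of the two operands is {(1, 16, 850), (1, 25, 630), (6, 12, 9450), (8, 14, 4850), (8, 8, 1400), (9, 1, 4600)}.
π_{eid, floor} gives {(1, 9), (12, 6), (14, 8), (16, 1), (25, 1), (8, 8)}.

{(1, 9), (12, 6), (14, 8), (16, 1), (25, 1), (8, 8)}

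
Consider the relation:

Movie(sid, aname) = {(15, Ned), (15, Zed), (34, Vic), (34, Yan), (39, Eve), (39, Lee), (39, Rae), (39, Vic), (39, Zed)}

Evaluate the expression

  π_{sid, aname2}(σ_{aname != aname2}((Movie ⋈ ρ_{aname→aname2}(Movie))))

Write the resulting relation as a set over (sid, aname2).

ρ[aname→aname2]: schema becomes (sid, aname2); tuples unchanged.
Joining Movie and ρ_{aname→aname2}(Movie) on sid yields {(15, Ned, Ned), (15, Ned, Zed), (15, Zed, Ned), (15, Zed, Zed), (34, Vic, Vic), (34, Vic, Yan), (34, Yan, Vic), (34, Yan, Yan), (39, Eve, Eve), (39, Eve, Lee), (39, Eve, Rae), (39, Eve, Vic), (39, Eve, Zed), (39, Lee, Eve), (39, Lee, Lee), (39, Lee, Rae), (39, Lee, Vic), (39, Lee, Zed), (39, Rae, Eve), (39, Rae, Lee), (39, Rae, Rae), (39, Rae, Vic), (39, Rae, Zed), (39, Vic, Eve), (39, Vic, Lee), (39, Vic, Rae), (39, Vic, Vic), (39, Vic, Zed), (39, Zed, Eve), (39, Zed, Lee), (39, Zed, Rae), (39, Zed, Vic), (39, Zed, Zed)}.
σ[aname != aname2]: keep tuples satisfying aname != aname2 → {(15, Ned, Zed), (15, Zed, Ned), (34, Vic, Yan), (34, Yan, Vic), (39, Eve, Lee), (39, Eve, Rae), (39, Eve, Vic), (39, Eve, Zed), (39, Lee, Eve), (39, Lee, Rae), (39, Lee, Vic), (39, Lee, Zed), (39, Rae, Eve), (39, Rae, Lee), (39, Rae, Vic), (39, Rae, Zed), (39, Vic, Eve), (39, Vic, Lee), (39, Vic, Rae), (39, Vic, Zed), (39, Zed, Eve), (39, Zed, Lee), (39, Zed, Rae), (39, Zed, Vic)}
Projecting to sid, aname2 (15 duplicate(s) eliminated): {(15, Ned), (15, Zed), (34, Vic), (34, Yan), (39, Eve), (39, Lee), (39, Rae), (39, Vic), (39, Zed)}

{(15, Ned), (15, Zed), (34, Vic), (34, Yan), (39, Eve), (39, Lee), (39, Rae), (39, Vic), (39, Zed)}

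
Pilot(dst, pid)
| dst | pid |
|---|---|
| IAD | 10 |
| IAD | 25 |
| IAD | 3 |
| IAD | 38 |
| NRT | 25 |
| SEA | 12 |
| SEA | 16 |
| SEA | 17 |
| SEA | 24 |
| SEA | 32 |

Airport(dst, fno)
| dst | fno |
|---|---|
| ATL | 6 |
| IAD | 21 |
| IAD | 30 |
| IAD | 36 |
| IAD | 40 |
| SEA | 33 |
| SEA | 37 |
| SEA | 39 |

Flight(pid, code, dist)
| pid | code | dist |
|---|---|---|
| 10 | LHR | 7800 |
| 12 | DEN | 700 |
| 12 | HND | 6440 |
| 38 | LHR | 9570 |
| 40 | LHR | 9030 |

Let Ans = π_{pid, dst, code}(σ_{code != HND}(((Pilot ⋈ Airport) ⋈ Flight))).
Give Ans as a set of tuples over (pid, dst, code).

{(10, IAD, LHR), (12, SEA, DEN), (38, IAD, LHR)}

Joining Pilot and Airport on dst yields {(IAD, 10, 21), (IAD, 10, 30), (IAD, 10, 36), (IAD, 10, 40), (IAD, 25, 21), (IAD, 25, 30), (IAD, 25, 36), (IAD, 25, 40), (IAD, 3, 21), (IAD, 3, 30), (IAD, 3, 36), (IAD, 3, 40), (IAD, 38, 21), (IAD, 38, 30), (IAD, 38, 36), (IAD, 38, 40), (SEA, 12, 33), (SEA, 12, 37), (SEA, 12, 39), (SEA, 16, 33), (SEA, 16, 37), (SEA, 16, 39), (SEA, 17, 33), (SEA, 17, 37), (SEA, 17, 39), (SEA, 24, 33), (SEA, 24, 37), (SEA, 24, 39), (SEA, 32, 33), (SEA, 32, 37), (SEA, 32, 39)}.
Joining (Pilot ⋈ Airport) and Flight on pid yields {(IAD, 10, 21, LHR, 7800), (IAD, 10, 30, LHR, 7800), (IAD, 10, 36, LHR, 7800), (IAD, 10, 40, LHR, 7800), (IAD, 38, 21, LHR, 9570), (IAD, 38, 30, LHR, 9570), (IAD, 38, 36, LHR, 9570), (IAD, 38, 40, LHR, 9570), (SEA, 12, 33, DEN, 700), (SEA, 12, 33, HND, 6440), (SEA, 12, 37, DEN, 700), (SEA, 12, 37, HND, 6440), (SEA, 12, 39, DEN, 700), (SEA, 12, 39, HND, 6440)}.
Apply σ_{code != HND}; surviving tuples: {(IAD, 10, 21, LHR, 7800), (IAD, 10, 30, LHR, 7800), (IAD, 10, 36, LHR, 7800), (IAD, 10, 40, LHR, 7800), (IAD, 38, 21, LHR, 9570), (IAD, 38, 30, LHR, 9570), (IAD, 38, 36, LHR, 9570), (IAD, 38, 40, LHR, 9570), (SEA, 12, 33, DEN, 700), (SEA, 12, 37, DEN, 700), (SEA, 12, 39, DEN, 700)}
π[pid, dst, code]: project onto (pid, dst, code) (8 duplicate(s) eliminated) → {(10, IAD, LHR), (12, SEA, DEN), (38, IAD, LHR)}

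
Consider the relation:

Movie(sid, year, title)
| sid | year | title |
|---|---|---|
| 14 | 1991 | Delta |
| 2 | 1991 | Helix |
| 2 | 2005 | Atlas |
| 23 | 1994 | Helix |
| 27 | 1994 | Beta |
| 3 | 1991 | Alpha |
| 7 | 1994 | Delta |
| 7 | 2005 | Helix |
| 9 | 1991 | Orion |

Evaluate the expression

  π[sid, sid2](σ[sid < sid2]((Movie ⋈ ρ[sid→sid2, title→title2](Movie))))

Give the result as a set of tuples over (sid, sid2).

ρ[sid→sid2, title→title2]: schema becomes (sid2, year, title2); tuples unchanged.
Natural join on year: {(14, 1991, Delta, 14, Delta), (14, 1991, Delta, 2, Helix), (14, 1991, Delta, 3, Alpha), (14, 1991, Delta, 9, Orion), (2, 1991, Helix, 14, Delta), (2, 1991, Helix, 2, Helix), (2, 1991, Helix, 3, Alpha), (2, 1991, Helix, 9, Orion), (2, 2005, Atlas, 2, Atlas), (2, 2005, Atlas, 7, Helix), (23, 1994, Helix, 23, Helix), (23, 1994, Helix, 27, Beta), (23, 1994, Helix, 7, Delta), (27, 1994, Beta, 23, Helix), (27, 1994, Beta, 27, Beta), (27, 1994, Beta, 7, Delta), (3, 1991, Alpha, 14, Delta), (3, 1991, Alpha, 2, Helix), (3, 1991, Alpha, 3, Alpha), (3, 1991, Alpha, 9, Orion), (7, 1994, Delta, 23, Helix), (7, 1994, Delta, 27, Beta), (7, 1994, Delta, 7, Delta), (7, 2005, Helix, 2, Atlas), (7, 2005, Helix, 7, Helix), (9, 1991, Orion, 14, Delta), (9, 1991, Orion, 2, Helix), (9, 1991, Orion, 3, Alpha), (9, 1991, Orion, 9, Orion)}
Selection sid < sid2: {(2, 1991, Helix, 14, Delta), (2, 1991, Helix, 3, Alpha), (2, 1991, Helix, 9, Orion), (2, 2005, Atlas, 7, Helix), (23, 1994, Helix, 27, Beta), (3, 1991, Alpha, 14, Delta), (3, 1991, Alpha, 9, Orion), (7, 1994, Delta, 23, Helix), (7, 1994, Delta, 27, Beta), (9, 1991, Orion, 14, Delta)}
Projecting to sid, sid2: {(2, 14), (2, 3), (2, 7), (2, 9), (23, 27), (3, 14), (3, 9), (7, 23), (7, 27), (9, 14)}

{(2, 14), (2, 3), (2, 7), (2, 9), (23, 27), (3, 14), (3, 9), (7, 23), (7, 27), (9, 14)}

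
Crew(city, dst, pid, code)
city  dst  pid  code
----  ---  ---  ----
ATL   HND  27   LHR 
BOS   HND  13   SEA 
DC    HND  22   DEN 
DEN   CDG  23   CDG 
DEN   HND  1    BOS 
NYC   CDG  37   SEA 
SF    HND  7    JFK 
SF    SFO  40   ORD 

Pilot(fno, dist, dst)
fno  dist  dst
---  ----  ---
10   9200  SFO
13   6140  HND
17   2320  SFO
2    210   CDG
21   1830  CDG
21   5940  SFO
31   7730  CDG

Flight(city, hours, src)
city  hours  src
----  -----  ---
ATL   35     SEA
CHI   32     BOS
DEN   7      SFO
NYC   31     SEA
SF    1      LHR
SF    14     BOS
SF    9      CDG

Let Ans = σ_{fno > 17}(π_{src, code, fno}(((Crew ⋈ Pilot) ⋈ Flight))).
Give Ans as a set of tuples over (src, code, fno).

Natural join on dst: {(ATL, HND, 27, LHR, 13, 6140), (BOS, HND, 13, SEA, 13, 6140), (DC, HND, 22, DEN, 13, 6140), (DEN, CDG, 23, CDG, 2, 210), (DEN, CDG, 23, CDG, 21, 1830), (DEN, CDG, 23, CDG, 31, 7730), (DEN, HND, 1, BOS, 13, 6140), (NYC, CDG, 37, SEA, 2, 210), (NYC, CDG, 37, SEA, 21, 1830), (NYC, CDG, 37, SEA, 31, 7730), (SF, HND, 7, JFK, 13, 6140), (SF, SFO, 40, ORD, 10, 9200), (SF, SFO, 40, ORD, 17, 2320), (SF, SFO, 40, ORD, 21, 5940)}
Natural join on city: {(ATL, HND, 27, LHR, 13, 6140, 35, SEA), (DEN, CDG, 23, CDG, 2, 210, 7, SFO), (DEN, CDG, 23, CDG, 21, 1830, 7, SFO), (DEN, CDG, 23, CDG, 31, 7730, 7, SFO), (DEN, HND, 1, BOS, 13, 6140, 7, SFO), (NYC, CDG, 37, SEA, 2, 210, 31, SEA), (NYC, CDG, 37, SEA, 21, 1830, 31, SEA), (NYC, CDG, 37, SEA, 31, 7730, 31, SEA), (SF, HND, 7, JFK, 13, 6140, 1, LHR), (SF, HND, 7, JFK, 13, 6140, 14, BOS), (SF, HND, 7, JFK, 13, 6140, 9, CDG), (SF, SFO, 40, ORD, 10, 9200, 1, LHR), (SF, SFO, 40, ORD, 10, 9200, 14, BOS), (SF, SFO, 40, ORD, 10, 9200, 9, CDG), (SF, SFO, 40, ORD, 17, 2320, 1, LHR), (SF, SFO, 40, ORD, 17, 2320, 14, BOS), (SF, SFO, 40, ORD, 17, 2320, 9, CDG), (SF, SFO, 40, ORD, 21, 5940, 1, LHR), (SF, SFO, 40, ORD, 21, 5940, 14, BOS), (SF, SFO, 40, ORD, 21, 5940, 9, CDG)}
Projecting to src, code, fno: {(BOS, JFK, 13), (BOS, ORD, 10), (BOS, ORD, 17), (BOS, ORD, 21), (CDG, JFK, 13), (CDG, ORD, 10), (CDG, ORD, 17), (CDG, ORD, 21), (LHR, JFK, 13), (LHR, ORD, 10), (LHR, ORD, 17), (LHR, ORD, 21), (SEA, LHR, 13), (SEA, SEA, 2), (SEA, SEA, 21), (SEA, SEA, 31), (SFO, BOS, 13), (SFO, CDG, 2), (SFO, CDG, 21), (SFO, CDG, 31)}
σ[fno > 17]: keep tuples satisfying fno > 17 → {(BOS, ORD, 21), (CDG, ORD, 21), (LHR, ORD, 21), (SEA, SEA, 21), (SEA, SEA, 31), (SFO, CDG, 21), (SFO, CDG, 31)}

{(BOS, ORD, 21), (CDG, ORD, 21), (LHR, ORD, 21), (SEA, SEA, 21), (SEA, SEA, 31), (SFO, CDG, 21), (SFO, CDG, 31)}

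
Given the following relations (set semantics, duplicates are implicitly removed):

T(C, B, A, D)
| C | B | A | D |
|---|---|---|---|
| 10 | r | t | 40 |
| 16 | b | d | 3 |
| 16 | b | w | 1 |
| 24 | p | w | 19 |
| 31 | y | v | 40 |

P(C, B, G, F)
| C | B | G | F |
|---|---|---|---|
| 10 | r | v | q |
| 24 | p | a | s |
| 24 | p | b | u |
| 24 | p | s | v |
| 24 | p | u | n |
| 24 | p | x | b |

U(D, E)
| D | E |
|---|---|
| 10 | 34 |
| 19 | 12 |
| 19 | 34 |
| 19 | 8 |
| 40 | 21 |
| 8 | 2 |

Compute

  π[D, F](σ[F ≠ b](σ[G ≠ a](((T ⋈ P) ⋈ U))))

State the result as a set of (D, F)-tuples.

{(19, n), (19, u), (19, v), (40, q)}

Natural join on C, B: {(10, r, t, 40, v, q), (24, p, w, 19, a, s), (24, p, w, 19, b, u), (24, p, w, 19, s, v), (24, p, w, 19, u, n), (24, p, w, 19, x, b)}
Natural join on D: {(10, r, t, 40, v, q, 21), (24, p, w, 19, a, s, 12), (24, p, w, 19, a, s, 34), (24, p, w, 19, a, s, 8), (24, p, w, 19, b, u, 12), (24, p, w, 19, b, u, 34), (24, p, w, 19, b, u, 8), (24, p, w, 19, s, v, 12), (24, p, w, 19, s, v, 34), (24, p, w, 19, s, v, 8), (24, p, w, 19, u, n, 12), (24, p, w, 19, u, n, 34), (24, p, w, 19, u, n, 8), (24, p, w, 19, x, b, 12), (24, p, w, 19, x, b, 34), (24, p, w, 19, x, b, 8)}
Filtering on G ≠ a leaves {(10, r, t, 40, v, q, 21), (24, p, w, 19, b, u, 12), (24, p, w, 19, b, u, 34), (24, p, w, 19, b, u, 8), (24, p, w, 19, s, v, 12), (24, p, w, 19, s, v, 34), (24, p, w, 19, s, v, 8), (24, p, w, 19, u, n, 12), (24, p, w, 19, u, n, 34), (24, p, w, 19, u, n, 8), (24, p, w, 19, x, b, 12), (24, p, w, 19, x, b, 34), (24, p, w, 19, x, b, 8)}.
Filtering on F ≠ b leaves {(10, r, t, 40, v, q, 21), (24, p, w, 19, b, u, 12), (24, p, w, 19, b, u, 34), (24, p, w, 19, b, u, 8), (24, p, w, 19, s, v, 12), (24, p, w, 19, s, v, 34), (24, p, w, 19, s, v, 8), (24, p, w, 19, u, n, 12), (24, p, w, 19, u, n, 34), (24, p, w, 19, u, n, 8)}.
Keep only column(s) D, F (6 duplicate(s) eliminated): {(19, n), (19, u), (19, v), (40, q)}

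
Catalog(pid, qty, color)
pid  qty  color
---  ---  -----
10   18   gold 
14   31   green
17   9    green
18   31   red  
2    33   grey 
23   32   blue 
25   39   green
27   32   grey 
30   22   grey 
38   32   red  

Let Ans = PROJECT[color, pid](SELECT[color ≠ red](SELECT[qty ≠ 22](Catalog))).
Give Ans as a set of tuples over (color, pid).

{(blue, 23), (gold, 10), (green, 14), (green, 17), (green, 25), (grey, 2), (grey, 27)}

Filtering on qty ≠ 22 leaves {(10, 18, gold), (14, 31, green), (17, 9, green), (18, 31, red), (2, 33, grey), (23, 32, blue), (25, 39, green), (27, 32, grey), (38, 32, red)}.
Filtering on color ≠ red leaves {(10, 18, gold), (14, 31, green), (17, 9, green), (2, 33, grey), (23, 32, blue), (25, 39, green), (27, 32, grey)}.
Keep only column(s) color, pid: {(blue, 23), (gold, 10), (green, 14), (green, 17), (green, 25), (grey, 2), (grey, 27)}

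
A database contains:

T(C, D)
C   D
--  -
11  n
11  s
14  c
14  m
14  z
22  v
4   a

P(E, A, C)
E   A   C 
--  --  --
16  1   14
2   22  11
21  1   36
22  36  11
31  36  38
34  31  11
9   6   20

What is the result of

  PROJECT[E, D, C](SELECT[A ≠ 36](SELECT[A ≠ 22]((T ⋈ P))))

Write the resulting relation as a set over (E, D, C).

T ⋈ P (natural join on C): {(11, n, 2, 22), (11, n, 22, 36), (11, n, 34, 31), (11, s, 2, 22), (11, s, 22, 36), (11, s, 34, 31), (14, c, 16, 1), (14, m, 16, 1), (14, z, 16, 1)}
σ[A ≠ 22]: keep tuples satisfying A ≠ 22 → {(11, n, 22, 36), (11, n, 34, 31), (11, s, 22, 36), (11, s, 34, 31), (14, c, 16, 1), (14, m, 16, 1), (14, z, 16, 1)}
σ[A ≠ 36]: keep tuples satisfying A ≠ 36 → {(11, n, 34, 31), (11, s, 34, 31), (14, c, 16, 1), (14, m, 16, 1), (14, z, 16, 1)}
Keep only column(s) E, D, C: {(16, c, 14), (16, m, 14), (16, z, 14), (34, n, 11), (34, s, 11)}

{(16, c, 14), (16, m, 14), (16, z, 14), (34, n, 11), (34, s, 11)}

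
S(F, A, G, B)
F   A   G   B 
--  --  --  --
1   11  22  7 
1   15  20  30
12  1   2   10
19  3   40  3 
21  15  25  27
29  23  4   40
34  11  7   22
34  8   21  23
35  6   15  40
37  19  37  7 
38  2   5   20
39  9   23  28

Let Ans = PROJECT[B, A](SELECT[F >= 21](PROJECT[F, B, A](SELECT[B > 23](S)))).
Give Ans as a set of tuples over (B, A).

σ[B > 23]: keep tuples satisfying B > 23 → {(1, 15, 20, 30), (21, 15, 25, 27), (29, 23, 4, 40), (35, 6, 15, 40), (39, 9, 23, 28)}
Projecting to F, B, A: {(1, 30, 15), (21, 27, 15), (29, 40, 23), (35, 40, 6), (39, 28, 9)}
σ[F >= 21]: keep tuples satisfying F >= 21 → {(21, 27, 15), (29, 40, 23), (35, 40, 6), (39, 28, 9)}
Projecting to B, A: {(27, 15), (28, 9), (40, 23), (40, 6)}

{(27, 15), (28, 9), (40, 23), (40, 6)}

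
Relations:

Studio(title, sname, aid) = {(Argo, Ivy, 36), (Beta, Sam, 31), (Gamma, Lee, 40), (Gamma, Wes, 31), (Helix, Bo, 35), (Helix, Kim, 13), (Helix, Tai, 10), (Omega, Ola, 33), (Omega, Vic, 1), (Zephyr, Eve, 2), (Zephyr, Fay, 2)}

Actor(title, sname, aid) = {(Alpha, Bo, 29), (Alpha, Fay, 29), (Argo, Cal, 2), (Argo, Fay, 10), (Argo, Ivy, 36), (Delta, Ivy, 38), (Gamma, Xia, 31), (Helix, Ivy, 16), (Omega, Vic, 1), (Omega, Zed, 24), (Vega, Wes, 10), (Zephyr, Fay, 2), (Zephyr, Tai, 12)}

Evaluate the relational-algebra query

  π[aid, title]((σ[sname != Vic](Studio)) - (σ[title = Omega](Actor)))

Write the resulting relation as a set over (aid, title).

{(10, Helix), (13, Helix), (2, Zephyr), (31, Beta), (31, Gamma), (33, Omega), (35, Helix), (36, Argo), (40, Gamma)}

Selection sname != Vic: {(Argo, Ivy, 36), (Beta, Sam, 31), (Gamma, Lee, 40), (Gamma, Wes, 31), (Helix, Bo, 35), (Helix, Kim, 13), (Helix, Tai, 10), (Omega, Ola, 33), (Zephyr, Eve, 2), (Zephyr, Fay, 2)}
Selection title = Omega: {(Omega, Vic, 1), (Omega, Zed, 24)}
Set difference of the two operands is {(Argo, Ivy, 36), (Beta, Sam, 31), (Gamma, Lee, 40), (Gamma, Wes, 31), (Helix, Bo, 35), (Helix, Kim, 13), (Helix, Tai, 10), (Omega, Ola, 33), (Zephyr, Eve, 2), (Zephyr, Fay, 2)}.
π[aid, title]: project onto (aid, title) (1 duplicate(s) eliminated) → {(10, Helix), (13, Helix), (2, Zephyr), (31, Beta), (31, Gamma), (33, Omega), (35, Helix), (36, Argo), (40, Gamma)}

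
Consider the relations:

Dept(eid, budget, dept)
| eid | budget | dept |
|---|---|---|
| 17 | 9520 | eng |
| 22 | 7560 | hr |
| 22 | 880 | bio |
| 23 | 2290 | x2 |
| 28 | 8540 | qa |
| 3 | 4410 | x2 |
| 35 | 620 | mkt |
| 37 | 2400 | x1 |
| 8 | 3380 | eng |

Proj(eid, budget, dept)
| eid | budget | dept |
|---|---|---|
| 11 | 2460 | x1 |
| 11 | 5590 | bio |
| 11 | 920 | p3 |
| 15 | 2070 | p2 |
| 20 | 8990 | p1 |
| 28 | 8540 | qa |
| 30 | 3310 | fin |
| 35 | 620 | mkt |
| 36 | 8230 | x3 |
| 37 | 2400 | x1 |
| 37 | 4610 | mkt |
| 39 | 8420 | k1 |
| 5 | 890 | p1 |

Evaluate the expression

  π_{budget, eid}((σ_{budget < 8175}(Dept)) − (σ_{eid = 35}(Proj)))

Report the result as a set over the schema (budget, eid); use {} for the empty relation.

Filtering on budget < 8175 leaves {(22, 7560, hr), (22, 880, bio), (23, 2290, x2), (3, 4410, x2), (35, 620, mkt), (37, 2400, x1), (8, 3380, eng)}.
Filtering on eid = 35 leaves {(35, 620, mkt)}.
Difference: {(22, 7560, hr), (22, 880, bio), (23, 2290, x2), (3, 4410, x2), (35, 620, mkt), (37, 2400, x1), (8, 3380, eng)} with {(35, 620, mkt)} → {(22, 7560, hr), (22, 880, bio), (23, 2290, x2), (3, 4410, x2), (37, 2400, x1), (8, 3380, eng)}
Keep only column(s) budget, eid: {(2290, 23), (2400, 37), (3380, 8), (4410, 3), (7560, 22), (880, 22)}

{(2290, 23), (2400, 37), (3380, 8), (4410, 3), (7560, 22), (880, 22)}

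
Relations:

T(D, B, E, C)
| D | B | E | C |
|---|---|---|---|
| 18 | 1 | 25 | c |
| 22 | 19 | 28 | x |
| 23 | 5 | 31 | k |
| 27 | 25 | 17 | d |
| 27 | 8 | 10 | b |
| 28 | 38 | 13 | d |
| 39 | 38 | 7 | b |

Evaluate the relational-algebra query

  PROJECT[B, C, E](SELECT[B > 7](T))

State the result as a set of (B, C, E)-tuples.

Apply σ_{B > 7}; surviving tuples: {(22, 19, 28, x), (27, 25, 17, d), (27, 8, 10, b), (28, 38, 13, d), (39, 38, 7, b)}
Projecting to B, C, E: {(19, x, 28), (25, d, 17), (38, b, 7), (38, d, 13), (8, b, 10)}

{(19, x, 28), (25, d, 17), (38, b, 7), (38, d, 13), (8, b, 10)}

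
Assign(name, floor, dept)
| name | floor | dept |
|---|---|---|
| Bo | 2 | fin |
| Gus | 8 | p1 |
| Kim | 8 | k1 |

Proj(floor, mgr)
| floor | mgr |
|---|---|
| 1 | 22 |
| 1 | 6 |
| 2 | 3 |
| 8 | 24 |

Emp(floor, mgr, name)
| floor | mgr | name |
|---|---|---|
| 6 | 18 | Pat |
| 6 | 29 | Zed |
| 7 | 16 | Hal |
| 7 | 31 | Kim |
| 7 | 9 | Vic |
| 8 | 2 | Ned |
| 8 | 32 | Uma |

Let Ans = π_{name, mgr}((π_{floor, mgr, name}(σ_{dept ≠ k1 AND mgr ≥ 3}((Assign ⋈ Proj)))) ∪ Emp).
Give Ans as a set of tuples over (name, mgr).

Assign ⋈ Proj (natural join on floor): {(Bo, 2, fin, 3), (Gus, 8, p1, 24), (Kim, 8, k1, 24)}
Selection dept ≠ k1 AND mgr ≥ 3: {(Bo, 2, fin, 3), (Gus, 8, p1, 24)}
π[floor, mgr, name]: project onto (floor, mgr, name) → {(2, 3, Bo), (8, 24, Gus)}
Set union of the two operands is {(2, 3, Bo), (6, 18, Pat), (6, 29, Zed), (7, 16, Hal), (7, 31, Kim), (7, 9, Vic), (8, 2, Ned), (8, 24, Gus), (8, 32, Uma)}.
π[name, mgr]: project onto (name, mgr) → {(Bo, 3), (Gus, 24), (Hal, 16), (Kim, 31), (Ned, 2), (Pat, 18), (Uma, 32), (Vic, 9), (Zed, 29)}

{(Bo, 3), (Gus, 24), (Hal, 16), (Kim, 31), (Ned, 2), (Pat, 18), (Uma, 32), (Vic, 9), (Zed, 29)}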